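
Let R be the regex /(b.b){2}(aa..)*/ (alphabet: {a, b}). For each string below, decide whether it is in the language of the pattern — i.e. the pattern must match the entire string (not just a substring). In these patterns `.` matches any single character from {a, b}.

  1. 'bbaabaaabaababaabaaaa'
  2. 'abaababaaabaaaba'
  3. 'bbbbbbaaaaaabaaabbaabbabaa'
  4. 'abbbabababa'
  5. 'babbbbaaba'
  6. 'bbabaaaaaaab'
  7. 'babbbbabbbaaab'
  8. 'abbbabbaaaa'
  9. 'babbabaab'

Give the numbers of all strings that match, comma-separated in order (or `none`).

5

1 → no match
2 → no match — must start with 'b'
3 → no match
4 → no match — must start with 'b'
5 → match
6 → no match
7 → no match
8 → no match — must start with 'b'
9 → no match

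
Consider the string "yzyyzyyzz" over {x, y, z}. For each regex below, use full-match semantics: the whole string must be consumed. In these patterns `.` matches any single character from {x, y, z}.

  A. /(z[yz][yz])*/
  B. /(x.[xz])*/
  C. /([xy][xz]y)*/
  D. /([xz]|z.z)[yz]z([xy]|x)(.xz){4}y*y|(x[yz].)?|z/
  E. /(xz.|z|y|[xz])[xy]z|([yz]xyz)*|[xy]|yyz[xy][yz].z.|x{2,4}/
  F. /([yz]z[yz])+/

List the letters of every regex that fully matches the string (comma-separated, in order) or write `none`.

A → no match
B → no match
C → no match
D → no match
E → no match
F → match

F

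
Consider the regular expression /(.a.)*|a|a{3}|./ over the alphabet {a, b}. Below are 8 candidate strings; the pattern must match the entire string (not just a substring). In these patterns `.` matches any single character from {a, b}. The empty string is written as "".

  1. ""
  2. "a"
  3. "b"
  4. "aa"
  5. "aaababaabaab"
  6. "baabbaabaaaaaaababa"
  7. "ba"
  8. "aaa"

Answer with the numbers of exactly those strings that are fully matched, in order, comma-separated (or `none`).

1, 2, 3, 5, 8

1. "" → match
2. "a" → match
3. "b" → match
4. "aa" → no match
5. "aaababaabaab" → match
6 → no match
7. "ba" → no match
8. "aaa" → match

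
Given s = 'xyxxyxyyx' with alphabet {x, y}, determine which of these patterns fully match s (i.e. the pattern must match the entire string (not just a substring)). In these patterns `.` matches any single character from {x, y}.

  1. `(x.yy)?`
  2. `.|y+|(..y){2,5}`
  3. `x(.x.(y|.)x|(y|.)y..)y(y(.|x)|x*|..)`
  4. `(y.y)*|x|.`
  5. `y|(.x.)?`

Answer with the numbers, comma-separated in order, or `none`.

3

1 → no match
2 → no match
3 → match
4 → no match
5 → no match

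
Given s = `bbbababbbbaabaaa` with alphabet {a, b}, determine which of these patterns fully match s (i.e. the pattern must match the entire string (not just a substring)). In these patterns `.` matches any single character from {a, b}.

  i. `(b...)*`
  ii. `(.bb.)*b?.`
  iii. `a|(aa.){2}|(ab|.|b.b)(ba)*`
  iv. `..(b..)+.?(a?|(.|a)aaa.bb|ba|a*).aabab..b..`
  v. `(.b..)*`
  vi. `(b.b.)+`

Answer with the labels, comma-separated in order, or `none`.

i

i → match
ii → no match
iii → no match
iv → no match
v → no match
vi → no match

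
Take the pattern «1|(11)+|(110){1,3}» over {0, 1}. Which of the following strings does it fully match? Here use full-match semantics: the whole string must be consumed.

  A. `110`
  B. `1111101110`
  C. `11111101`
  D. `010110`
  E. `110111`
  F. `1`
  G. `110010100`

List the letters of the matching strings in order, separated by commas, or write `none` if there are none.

A → match
B → no match
C → no match
D → no match
E → no match
F → match
G → no match

A, F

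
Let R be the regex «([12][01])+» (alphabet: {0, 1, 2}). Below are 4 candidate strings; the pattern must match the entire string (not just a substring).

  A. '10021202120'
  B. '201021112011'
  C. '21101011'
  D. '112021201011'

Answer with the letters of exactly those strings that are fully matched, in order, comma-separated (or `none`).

B, C, D

A → no match
B → match
C → match
D → match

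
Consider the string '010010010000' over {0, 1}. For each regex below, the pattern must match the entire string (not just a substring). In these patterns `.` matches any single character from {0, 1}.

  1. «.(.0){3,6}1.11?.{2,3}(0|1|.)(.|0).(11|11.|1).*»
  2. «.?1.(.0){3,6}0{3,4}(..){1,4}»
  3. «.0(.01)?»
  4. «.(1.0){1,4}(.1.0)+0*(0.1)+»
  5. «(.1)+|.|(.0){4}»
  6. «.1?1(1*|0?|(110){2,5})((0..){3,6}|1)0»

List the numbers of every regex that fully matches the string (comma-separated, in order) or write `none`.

1 → no match
2 → no match
3 → no match
4 → no match — must end with '1'
5 → no match
6 → match

6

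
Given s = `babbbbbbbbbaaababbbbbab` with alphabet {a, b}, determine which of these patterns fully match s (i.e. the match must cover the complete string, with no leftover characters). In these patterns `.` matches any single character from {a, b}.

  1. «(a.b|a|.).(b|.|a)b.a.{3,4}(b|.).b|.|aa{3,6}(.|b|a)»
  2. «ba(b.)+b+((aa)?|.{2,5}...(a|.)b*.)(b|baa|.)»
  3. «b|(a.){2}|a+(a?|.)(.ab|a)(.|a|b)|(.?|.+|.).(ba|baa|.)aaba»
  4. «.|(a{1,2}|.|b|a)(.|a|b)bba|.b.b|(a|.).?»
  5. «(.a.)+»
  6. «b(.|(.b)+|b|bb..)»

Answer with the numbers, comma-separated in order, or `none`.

1 → no match
2 → match
3 → no match
4 → no match
5 → no match
6 → no match

2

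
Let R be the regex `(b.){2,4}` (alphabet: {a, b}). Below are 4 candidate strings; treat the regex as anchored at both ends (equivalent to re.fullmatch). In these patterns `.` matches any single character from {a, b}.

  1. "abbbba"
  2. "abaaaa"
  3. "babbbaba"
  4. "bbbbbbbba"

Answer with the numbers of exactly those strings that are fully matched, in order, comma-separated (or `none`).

3

1 → no match — must start with "b"
2 → no match — must start with "b"
3 → match
4 → no match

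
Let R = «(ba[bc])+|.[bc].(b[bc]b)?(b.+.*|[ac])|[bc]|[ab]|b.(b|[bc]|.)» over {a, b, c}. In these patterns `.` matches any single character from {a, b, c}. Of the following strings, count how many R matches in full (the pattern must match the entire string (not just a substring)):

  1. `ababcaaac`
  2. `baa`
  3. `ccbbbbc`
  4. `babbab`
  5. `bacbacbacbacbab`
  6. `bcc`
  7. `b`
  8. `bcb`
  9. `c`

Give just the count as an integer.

1. `ababcaaac` → match
2. `baa` → match
3. `ccbbbbc` → match
4. `babbab` → match
5 → match
6. `bcc` → match
7. `b` → match
8. `bcb` → match
9. `c` → match
Total matched: 9

9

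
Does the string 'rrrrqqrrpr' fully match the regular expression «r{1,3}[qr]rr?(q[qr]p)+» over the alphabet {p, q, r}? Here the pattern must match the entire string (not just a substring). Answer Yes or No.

No

Every match must end with 'p', but 'rrrrqqrrpr' does not.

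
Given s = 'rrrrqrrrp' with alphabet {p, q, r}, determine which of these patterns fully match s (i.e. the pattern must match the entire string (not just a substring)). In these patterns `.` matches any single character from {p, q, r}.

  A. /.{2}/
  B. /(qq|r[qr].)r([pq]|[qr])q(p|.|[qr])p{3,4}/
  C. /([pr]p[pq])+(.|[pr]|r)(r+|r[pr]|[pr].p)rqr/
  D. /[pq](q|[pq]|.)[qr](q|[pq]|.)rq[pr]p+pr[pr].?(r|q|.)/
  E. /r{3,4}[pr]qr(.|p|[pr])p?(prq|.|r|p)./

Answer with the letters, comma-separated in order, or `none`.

E

A → no match
B → no match
C → no match — must end with 'rqr'
D → no match
E → match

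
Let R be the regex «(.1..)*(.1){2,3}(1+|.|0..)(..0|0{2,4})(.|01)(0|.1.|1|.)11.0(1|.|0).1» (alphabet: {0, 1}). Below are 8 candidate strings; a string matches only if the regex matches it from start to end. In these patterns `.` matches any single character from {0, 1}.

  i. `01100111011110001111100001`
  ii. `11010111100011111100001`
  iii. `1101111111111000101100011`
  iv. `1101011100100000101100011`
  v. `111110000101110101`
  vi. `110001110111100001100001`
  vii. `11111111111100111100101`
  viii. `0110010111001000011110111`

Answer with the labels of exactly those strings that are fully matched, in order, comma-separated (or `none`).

i, ii, iii, iv, v, vi, vii, viii

i → match
ii → match
iii → match
iv → match
v → match
vi → match
vii → match
viii → match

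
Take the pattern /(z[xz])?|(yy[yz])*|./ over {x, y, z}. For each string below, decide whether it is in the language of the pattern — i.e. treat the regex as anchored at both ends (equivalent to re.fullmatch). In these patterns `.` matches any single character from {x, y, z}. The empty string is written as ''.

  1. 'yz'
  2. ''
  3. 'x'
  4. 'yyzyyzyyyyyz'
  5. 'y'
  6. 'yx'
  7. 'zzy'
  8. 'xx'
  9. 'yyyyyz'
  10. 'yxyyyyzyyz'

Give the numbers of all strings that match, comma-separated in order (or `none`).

1. 'yz' → no match
2. '' → match
3. 'x' → match
4. 'yyzyyzyyyyyz' → match
5. 'y' → match
6. 'yx' → no match
7. 'zzy' → no match
8. 'xx' → no match
9. 'yyyyyz' → match
10. 'yxyyyyzyyz' → no match

2, 3, 4, 5, 9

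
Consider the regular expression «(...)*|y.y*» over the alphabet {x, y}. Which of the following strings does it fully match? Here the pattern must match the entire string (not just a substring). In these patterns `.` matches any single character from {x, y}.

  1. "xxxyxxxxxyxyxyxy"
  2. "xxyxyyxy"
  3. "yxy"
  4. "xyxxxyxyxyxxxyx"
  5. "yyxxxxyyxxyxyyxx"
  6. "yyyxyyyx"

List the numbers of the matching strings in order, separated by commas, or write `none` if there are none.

1 → no match
2 → no match
3 → match
4 → match
5 → no match
6 → no match

3, 4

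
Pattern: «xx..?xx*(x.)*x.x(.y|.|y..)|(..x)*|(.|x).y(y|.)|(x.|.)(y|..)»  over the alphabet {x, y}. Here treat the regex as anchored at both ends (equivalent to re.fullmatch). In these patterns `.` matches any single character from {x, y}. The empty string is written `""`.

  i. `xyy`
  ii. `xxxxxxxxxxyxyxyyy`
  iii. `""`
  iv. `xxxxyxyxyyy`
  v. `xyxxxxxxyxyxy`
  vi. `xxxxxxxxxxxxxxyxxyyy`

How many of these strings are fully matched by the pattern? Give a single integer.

i. `xyy` → match
ii → match
iii. `""` → match
iv. `xxxxyxyxyyy` → no match
v → no match
vi → no match
Total matched: 3

3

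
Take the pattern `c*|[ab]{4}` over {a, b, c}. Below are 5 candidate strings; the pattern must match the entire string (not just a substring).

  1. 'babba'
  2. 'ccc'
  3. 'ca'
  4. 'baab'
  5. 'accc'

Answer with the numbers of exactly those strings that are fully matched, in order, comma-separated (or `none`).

1 → no match
2 → match
3 → no match
4 → match
5 → no match

2, 4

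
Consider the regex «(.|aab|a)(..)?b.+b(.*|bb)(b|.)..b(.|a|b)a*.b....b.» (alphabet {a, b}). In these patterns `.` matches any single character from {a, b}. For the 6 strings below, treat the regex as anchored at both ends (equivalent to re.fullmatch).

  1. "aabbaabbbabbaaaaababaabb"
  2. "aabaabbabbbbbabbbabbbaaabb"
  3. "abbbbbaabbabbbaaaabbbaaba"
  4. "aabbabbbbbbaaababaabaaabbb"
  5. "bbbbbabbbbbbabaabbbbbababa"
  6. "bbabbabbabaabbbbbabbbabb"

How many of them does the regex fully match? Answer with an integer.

5

1 → match
2 → match
3 → match
4 → match
5 → match
6 → no match
Total matched: 5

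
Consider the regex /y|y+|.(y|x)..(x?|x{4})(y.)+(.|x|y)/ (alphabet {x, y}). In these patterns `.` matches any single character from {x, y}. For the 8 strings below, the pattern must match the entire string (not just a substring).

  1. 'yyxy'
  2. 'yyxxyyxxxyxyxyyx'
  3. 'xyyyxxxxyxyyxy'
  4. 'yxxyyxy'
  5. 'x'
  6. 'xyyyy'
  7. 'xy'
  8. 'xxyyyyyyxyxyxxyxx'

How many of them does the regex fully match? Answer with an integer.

1

1 → no match
2 → no match
3 → no match
4 → match
5 → no match
6 → no match
7 → no match
8 → no match
Total matched: 1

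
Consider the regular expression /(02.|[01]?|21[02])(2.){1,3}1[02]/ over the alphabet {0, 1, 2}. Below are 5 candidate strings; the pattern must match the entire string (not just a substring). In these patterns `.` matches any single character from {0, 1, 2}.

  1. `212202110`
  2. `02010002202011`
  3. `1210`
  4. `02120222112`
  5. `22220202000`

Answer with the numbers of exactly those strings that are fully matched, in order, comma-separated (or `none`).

1, 4

1 → match
2 → no match
3 → no match
4 → match
5 → no match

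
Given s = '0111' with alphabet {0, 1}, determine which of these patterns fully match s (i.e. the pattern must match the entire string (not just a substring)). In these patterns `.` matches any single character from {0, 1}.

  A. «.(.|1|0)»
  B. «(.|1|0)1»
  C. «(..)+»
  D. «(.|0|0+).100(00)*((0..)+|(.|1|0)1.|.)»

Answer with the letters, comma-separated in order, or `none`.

C

A → no match
B → no match
C → match
D → no match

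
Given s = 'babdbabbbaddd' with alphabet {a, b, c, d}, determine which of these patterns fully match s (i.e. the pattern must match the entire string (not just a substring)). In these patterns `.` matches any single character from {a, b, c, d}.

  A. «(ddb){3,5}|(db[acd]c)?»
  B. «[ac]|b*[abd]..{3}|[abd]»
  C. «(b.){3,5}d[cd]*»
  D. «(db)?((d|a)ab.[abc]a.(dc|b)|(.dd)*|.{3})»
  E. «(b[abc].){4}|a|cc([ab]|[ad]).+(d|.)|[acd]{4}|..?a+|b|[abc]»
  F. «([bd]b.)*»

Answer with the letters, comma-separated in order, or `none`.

A → no match
B → no match
C → match
D → no match
E → no match
F → no match

C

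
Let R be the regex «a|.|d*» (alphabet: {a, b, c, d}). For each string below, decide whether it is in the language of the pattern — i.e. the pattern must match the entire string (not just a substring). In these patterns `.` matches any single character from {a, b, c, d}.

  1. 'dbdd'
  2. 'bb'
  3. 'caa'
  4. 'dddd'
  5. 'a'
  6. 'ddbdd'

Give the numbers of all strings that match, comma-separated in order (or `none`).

4, 5

1 → no match
2 → no match
3 → no match
4 → match
5 → match
6 → no match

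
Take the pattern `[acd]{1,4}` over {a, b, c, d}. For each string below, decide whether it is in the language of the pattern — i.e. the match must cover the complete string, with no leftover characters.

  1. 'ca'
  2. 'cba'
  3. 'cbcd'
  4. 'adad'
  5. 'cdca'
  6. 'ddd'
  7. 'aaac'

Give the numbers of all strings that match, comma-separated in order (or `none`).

1 → match
2 → no match
3 → no match
4 → match
5 → match
6 → match
7 → match

1, 4, 5, 6, 7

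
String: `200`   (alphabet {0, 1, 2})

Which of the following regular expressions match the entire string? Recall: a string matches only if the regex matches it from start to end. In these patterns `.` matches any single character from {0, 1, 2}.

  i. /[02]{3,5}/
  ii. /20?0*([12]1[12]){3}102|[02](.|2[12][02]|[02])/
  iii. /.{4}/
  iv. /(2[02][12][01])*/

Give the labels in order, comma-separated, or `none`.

i → match
ii → no match
iii → no match
iv → no match

i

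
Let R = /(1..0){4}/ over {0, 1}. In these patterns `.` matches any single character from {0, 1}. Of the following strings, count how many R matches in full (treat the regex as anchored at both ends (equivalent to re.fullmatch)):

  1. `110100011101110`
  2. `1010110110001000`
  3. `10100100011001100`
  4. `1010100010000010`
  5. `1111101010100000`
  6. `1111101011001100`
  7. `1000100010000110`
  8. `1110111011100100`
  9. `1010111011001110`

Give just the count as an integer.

1 → no match
2 → no match
3 → no match
4 → no match
5 → no match
6 → no match
7 → no match
8 → no match
9 → match
Total matched: 1

1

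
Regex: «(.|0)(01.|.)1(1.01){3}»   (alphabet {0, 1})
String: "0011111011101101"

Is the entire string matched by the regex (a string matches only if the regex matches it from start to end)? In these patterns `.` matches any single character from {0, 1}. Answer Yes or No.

No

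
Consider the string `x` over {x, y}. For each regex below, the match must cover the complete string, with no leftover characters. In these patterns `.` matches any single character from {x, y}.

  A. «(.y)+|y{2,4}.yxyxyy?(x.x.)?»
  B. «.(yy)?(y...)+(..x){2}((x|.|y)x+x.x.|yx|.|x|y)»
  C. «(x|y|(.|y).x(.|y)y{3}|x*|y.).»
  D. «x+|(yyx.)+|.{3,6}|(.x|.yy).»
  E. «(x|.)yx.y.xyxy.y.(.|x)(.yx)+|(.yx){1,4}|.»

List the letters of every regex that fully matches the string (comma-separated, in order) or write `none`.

A → no match
B → no match
C → match
D → match
E → match

C, D, E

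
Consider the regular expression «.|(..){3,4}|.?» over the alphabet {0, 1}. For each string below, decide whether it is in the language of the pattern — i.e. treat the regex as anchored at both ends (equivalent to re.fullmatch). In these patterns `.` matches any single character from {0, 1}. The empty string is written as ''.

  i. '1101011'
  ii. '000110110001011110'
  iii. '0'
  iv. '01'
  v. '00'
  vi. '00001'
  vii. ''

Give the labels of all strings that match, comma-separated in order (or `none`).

i → no match
ii → no match
iii → match
iv → no match
v → no match
vi → no match
vii → match

iii, vii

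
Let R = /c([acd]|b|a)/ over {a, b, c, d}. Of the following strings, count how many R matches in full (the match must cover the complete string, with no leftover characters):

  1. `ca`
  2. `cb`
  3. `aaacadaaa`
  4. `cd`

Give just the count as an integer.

3

1 → match
2 → match
3 → no match — must start with `c`
4 → match
Total matched: 3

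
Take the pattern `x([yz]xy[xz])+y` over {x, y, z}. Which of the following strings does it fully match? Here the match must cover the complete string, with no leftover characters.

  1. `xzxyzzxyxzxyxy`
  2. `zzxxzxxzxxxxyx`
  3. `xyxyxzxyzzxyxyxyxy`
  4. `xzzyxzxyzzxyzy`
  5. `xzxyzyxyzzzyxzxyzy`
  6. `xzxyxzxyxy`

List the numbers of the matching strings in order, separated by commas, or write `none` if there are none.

1, 3, 6

1 → match
2 → no match — must start with `x`
3 → match
4 → no match
5 → no match
6 → match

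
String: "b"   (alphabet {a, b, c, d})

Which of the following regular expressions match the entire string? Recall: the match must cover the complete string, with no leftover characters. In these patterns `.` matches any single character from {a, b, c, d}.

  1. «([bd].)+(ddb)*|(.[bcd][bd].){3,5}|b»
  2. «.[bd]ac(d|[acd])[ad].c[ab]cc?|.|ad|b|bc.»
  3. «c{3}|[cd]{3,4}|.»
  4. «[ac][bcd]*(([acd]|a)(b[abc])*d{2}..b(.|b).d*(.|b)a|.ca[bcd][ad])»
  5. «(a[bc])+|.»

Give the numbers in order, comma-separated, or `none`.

1 → match
2 → match
3 → match
4 → no match
5 → match

1, 2, 3, 5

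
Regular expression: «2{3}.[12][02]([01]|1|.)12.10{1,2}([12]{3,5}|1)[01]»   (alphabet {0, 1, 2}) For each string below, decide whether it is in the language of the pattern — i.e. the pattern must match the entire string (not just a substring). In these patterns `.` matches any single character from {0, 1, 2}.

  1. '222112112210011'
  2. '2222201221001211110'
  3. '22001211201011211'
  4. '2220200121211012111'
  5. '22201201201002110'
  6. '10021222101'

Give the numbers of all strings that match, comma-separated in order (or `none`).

1 → match
2 → no match
3 → no match
4 → no match
5 → match
6. '10021222101' → no match — must start with '2'

1, 5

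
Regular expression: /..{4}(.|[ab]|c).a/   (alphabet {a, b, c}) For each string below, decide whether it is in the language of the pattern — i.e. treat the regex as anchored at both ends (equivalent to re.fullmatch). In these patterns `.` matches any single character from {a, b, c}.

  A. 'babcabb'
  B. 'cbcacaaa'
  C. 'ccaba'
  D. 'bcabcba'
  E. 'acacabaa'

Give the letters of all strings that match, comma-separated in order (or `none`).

A → no match — must end with 'a'
B → match
C → no match
D → no match
E → match

B, E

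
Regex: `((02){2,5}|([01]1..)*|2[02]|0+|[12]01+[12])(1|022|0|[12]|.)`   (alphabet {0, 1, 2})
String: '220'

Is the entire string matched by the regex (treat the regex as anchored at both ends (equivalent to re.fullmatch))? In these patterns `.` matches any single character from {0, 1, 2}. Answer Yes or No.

Yes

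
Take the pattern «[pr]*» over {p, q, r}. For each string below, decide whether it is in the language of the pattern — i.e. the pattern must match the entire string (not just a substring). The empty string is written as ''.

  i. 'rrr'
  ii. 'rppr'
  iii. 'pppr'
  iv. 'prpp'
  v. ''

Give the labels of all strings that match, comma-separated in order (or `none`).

i, ii, iii, iv, v

i → match
ii → match
iii → match
iv → match
v → match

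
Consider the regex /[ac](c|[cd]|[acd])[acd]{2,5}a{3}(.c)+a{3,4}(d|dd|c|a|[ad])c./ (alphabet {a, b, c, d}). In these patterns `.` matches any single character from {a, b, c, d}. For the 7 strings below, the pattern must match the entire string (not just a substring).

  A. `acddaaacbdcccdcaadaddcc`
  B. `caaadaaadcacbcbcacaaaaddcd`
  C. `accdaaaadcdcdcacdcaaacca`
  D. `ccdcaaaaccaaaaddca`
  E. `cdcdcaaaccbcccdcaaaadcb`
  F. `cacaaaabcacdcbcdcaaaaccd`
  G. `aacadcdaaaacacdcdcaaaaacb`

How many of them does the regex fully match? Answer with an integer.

A → no match
B → match
C → match
D → match
E → match
F → match
G → match
Total matched: 6

6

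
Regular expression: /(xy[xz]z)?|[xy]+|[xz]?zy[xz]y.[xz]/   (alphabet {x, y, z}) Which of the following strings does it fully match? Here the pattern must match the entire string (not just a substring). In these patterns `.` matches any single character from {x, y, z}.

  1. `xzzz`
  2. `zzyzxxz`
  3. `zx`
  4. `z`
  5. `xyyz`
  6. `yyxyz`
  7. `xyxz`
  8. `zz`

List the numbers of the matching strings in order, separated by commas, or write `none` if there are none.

7

1. `xzzz` → no match
2. `zzyzxxz` → no match
3. `zx` → no match
4. `z` → no match
5. `xyyz` → no match
6. `yyxyz` → no match
7. `xyxz` → match
8. `zz` → no match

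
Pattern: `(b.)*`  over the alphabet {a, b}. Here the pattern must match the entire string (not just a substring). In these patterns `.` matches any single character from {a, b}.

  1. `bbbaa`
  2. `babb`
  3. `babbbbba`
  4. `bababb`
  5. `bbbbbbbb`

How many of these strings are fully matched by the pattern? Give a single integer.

4

1. `bbbaa` → no match
2. `babb` → match
3. `babbbbba` → match
4. `bababb` → match
5. `bbbbbbbb` → match
Total matched: 4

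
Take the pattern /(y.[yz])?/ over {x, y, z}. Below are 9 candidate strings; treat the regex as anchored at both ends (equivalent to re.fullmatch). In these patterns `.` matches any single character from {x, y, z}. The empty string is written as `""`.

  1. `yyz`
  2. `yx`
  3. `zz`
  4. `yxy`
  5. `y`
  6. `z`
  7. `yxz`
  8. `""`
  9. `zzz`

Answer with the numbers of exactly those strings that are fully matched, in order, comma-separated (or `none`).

1 → match
2 → no match
3 → no match
4 → match
5 → no match
6 → no match
7 → match
8 → match
9 → no match

1, 4, 7, 8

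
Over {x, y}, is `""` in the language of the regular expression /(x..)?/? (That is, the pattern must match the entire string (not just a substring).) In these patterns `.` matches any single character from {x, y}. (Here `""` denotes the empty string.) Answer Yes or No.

Yes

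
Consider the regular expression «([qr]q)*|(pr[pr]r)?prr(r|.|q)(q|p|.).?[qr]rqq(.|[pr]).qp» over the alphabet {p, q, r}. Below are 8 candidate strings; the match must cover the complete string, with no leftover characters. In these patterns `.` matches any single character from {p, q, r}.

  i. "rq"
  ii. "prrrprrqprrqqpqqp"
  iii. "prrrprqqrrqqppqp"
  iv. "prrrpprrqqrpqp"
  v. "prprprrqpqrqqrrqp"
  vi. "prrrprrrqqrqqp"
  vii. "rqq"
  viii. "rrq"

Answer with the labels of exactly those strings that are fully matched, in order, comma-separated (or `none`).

i → match
ii → match
iii → no match
iv → match
v → match
vi → match
vii → no match
viii → no match

i, ii, iv, v, vi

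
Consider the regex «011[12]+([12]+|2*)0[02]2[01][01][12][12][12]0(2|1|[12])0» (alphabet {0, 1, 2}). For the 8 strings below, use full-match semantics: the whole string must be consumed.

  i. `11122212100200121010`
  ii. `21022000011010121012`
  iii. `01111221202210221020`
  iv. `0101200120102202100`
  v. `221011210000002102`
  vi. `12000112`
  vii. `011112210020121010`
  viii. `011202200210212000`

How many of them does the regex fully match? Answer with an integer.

i → no match — must start with `011`
ii → no match — must start with `011`
iii → match
iv → no match — must start with `011`
v → no match — must start with `011`
vi → no match — must start with `011`
vii → no match
viii → no match
Total matched: 1

1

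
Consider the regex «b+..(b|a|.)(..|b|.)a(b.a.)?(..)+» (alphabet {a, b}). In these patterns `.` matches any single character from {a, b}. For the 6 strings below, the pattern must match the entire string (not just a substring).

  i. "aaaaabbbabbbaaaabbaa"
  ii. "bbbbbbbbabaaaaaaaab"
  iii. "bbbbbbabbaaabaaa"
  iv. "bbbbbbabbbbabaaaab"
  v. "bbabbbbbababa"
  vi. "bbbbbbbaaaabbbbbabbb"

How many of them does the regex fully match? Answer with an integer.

4

i → no match — must start with "b"
ii → match
iii → match
iv → match
v → no match
vi → match
Total matched: 4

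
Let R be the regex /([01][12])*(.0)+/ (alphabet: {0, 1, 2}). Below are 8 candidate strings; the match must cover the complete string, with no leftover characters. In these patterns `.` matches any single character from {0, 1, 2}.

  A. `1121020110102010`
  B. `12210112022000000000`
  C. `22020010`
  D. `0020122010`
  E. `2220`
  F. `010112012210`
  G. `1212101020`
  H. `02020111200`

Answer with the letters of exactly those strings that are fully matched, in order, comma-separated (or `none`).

G

A → no match
B → no match
C. `22020010` → no match
D. `0020122010` → no match
E. `2220` → no match
F. `010112012210` → no match
G. `1212101020` → match
H. `02020111200` → no match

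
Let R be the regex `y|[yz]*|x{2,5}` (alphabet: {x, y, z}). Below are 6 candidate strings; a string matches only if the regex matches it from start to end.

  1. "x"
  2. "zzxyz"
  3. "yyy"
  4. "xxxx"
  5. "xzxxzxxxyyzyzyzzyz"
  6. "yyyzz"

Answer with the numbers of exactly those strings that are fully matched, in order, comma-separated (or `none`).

1 → no match
2 → no match
3 → match
4 → match
5 → no match
6 → match

3, 4, 6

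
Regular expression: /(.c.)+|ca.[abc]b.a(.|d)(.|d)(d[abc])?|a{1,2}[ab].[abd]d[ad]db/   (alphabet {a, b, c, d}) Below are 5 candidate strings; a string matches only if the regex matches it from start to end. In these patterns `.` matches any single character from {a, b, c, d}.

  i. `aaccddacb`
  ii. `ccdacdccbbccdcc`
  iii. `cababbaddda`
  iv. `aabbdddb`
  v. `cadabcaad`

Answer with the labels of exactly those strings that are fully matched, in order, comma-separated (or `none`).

i → no match
ii → match
iii → match
iv → match
v → match

ii, iii, iv, v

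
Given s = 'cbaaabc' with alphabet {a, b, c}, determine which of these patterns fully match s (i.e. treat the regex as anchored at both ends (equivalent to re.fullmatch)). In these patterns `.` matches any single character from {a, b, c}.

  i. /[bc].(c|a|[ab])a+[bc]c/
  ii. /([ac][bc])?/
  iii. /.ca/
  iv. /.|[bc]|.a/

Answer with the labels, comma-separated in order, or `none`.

i → match
ii → no match
iii → no match — must end with 'ca'
iv → no match

i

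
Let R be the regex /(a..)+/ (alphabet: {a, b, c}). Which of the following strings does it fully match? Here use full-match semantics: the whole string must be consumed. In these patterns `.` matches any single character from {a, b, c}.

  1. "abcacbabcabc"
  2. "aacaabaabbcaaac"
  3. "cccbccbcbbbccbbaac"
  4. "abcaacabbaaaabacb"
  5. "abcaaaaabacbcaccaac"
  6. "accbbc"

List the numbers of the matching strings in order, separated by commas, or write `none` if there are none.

1 → match
2 → no match
3 → no match — must start with "a"
4 → no match
5 → no match
6 → no match

1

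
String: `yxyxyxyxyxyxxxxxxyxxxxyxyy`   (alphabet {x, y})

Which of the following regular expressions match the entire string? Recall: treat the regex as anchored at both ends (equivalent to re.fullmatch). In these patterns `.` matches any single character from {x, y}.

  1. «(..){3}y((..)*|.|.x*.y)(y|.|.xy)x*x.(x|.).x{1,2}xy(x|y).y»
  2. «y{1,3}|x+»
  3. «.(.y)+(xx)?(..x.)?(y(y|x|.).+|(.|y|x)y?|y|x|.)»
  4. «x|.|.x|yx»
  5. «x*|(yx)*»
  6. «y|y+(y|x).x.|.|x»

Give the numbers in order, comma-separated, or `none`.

1 → match
2 → no match
3 → match
4 → no match
5 → no match
6 → no match

1, 3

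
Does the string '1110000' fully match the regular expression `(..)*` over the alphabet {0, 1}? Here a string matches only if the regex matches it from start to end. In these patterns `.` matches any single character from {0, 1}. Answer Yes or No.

No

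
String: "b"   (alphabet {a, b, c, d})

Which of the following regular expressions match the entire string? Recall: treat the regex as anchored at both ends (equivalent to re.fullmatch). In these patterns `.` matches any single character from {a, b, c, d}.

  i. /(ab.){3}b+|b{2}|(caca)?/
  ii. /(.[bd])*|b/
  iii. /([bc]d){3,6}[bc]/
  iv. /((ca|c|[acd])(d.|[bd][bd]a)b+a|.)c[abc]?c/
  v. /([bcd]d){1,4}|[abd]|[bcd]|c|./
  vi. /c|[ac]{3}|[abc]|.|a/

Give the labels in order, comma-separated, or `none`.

i → no match
ii → match
iii → no match
iv → no match — must end with "c"
v → match
vi → match

ii, v, vi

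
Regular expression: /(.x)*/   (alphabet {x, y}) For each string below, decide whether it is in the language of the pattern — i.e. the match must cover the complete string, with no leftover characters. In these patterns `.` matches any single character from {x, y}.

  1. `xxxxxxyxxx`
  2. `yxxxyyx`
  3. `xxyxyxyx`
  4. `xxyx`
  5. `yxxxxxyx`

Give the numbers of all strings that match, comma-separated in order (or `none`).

1 → match
2 → no match
3 → match
4 → match
5 → match

1, 3, 4, 5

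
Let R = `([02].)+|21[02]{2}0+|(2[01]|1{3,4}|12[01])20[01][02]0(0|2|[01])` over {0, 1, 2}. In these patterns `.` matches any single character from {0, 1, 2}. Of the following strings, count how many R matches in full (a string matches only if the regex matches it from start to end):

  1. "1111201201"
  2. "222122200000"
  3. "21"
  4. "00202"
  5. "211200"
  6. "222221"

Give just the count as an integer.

1 → match
2 → match
3 → match
4 → no match
5 → no match
6 → match
Total matched: 4

4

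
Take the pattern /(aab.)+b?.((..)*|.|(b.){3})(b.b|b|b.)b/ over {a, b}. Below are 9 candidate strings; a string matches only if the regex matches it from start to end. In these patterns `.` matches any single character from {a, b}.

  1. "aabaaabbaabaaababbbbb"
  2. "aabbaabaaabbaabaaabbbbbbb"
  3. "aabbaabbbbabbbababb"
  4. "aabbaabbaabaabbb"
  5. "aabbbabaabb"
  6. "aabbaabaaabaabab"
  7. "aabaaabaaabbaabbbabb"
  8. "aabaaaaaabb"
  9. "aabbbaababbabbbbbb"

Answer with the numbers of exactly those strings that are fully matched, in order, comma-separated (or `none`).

1 → match
2 → match
3 → match
4 → match
5 → match
6 → match
7 → match
8 → match
9 → match

1, 2, 3, 4, 5, 6, 7, 8, 9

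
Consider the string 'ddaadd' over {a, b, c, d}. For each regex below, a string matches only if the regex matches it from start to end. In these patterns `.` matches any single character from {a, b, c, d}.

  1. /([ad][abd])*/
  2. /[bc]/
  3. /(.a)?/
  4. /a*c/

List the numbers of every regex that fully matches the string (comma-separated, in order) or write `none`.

1 → match
2 → no match
3 → no match
4 → no match — must end with 'c'

1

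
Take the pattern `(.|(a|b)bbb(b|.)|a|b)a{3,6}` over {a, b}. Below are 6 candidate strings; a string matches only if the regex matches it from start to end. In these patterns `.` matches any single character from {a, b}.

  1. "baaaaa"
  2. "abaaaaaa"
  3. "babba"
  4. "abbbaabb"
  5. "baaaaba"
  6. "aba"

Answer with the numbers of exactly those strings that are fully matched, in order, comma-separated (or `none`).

1

1 → match
2 → no match
3 → no match
4 → no match — must end with "a"
5 → no match
6 → no match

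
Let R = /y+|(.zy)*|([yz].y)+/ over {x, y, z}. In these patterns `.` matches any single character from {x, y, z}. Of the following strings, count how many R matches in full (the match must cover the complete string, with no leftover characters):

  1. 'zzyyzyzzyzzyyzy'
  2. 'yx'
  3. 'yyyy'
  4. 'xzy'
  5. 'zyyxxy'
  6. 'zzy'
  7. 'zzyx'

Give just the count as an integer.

4

1 → match
2. 'yx' → no match
3. 'yyyy' → match
4. 'xzy' → match
5. 'zyyxxy' → no match
6. 'zzy' → match
7. 'zzyx' → no match
Total matched: 4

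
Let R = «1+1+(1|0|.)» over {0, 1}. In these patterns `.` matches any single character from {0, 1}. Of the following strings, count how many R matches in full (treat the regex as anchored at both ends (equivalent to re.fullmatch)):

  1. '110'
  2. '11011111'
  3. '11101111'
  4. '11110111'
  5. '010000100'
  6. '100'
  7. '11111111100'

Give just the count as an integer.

1. '110' → match
2. '11011111' → no match
3. '11101111' → no match
4. '11110111' → no match
5. '010000100' → no match — must start with '1'
6. '100' → no match
7. '11111111100' → no match
Total matched: 1

1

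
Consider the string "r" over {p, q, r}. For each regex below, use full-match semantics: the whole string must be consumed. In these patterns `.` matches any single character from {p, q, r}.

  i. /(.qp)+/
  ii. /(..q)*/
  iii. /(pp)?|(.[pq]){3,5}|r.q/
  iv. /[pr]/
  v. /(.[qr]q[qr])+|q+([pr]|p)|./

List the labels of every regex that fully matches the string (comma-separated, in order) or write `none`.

i → no match — must end with "qp"
ii → no match
iii → no match
iv → match
v → match

iv, v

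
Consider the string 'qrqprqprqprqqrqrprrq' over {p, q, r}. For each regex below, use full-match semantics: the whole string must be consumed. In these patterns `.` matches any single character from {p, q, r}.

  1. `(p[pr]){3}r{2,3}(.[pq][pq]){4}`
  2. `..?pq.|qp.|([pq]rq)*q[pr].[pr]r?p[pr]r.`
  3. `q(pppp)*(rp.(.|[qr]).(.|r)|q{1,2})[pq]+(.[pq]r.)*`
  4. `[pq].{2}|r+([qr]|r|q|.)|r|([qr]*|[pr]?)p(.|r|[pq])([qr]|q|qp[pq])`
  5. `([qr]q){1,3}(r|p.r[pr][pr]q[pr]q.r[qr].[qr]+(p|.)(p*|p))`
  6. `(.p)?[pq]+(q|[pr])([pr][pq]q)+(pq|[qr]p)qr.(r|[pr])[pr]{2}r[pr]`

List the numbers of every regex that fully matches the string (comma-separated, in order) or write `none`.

2

1 → no match — must start with 'p'
2 → match
3 → no match
4 → no match
5 → no match
6 → no match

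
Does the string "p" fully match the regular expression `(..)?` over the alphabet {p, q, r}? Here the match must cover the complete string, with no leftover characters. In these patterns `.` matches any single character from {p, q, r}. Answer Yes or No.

No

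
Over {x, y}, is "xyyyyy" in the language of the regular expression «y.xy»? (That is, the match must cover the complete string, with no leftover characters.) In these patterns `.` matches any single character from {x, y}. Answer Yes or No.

No

Every match must start with "y", but "xyyyyy" does not.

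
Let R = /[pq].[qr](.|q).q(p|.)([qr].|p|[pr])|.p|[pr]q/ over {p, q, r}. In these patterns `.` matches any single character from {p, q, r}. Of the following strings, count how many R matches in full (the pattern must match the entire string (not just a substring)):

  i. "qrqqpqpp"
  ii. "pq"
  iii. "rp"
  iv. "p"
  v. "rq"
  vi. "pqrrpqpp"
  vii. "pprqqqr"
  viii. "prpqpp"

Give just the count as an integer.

i. "qrqqpqpp" → match
ii. "pq" → match
iii. "rp" → match
iv. "p" → no match
v. "rq" → match
vi. "pqrrpqpp" → match
vii. "pprqqqr" → no match
viii. "prpqpp" → no match
Total matched: 5

5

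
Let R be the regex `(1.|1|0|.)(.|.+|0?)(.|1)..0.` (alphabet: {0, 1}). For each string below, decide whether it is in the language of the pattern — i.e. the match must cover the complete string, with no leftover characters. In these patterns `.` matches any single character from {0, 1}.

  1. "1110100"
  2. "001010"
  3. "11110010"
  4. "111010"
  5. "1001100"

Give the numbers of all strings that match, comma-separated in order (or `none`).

1 → match
2 → no match
3 → no match
4 → no match
5 → match

1, 5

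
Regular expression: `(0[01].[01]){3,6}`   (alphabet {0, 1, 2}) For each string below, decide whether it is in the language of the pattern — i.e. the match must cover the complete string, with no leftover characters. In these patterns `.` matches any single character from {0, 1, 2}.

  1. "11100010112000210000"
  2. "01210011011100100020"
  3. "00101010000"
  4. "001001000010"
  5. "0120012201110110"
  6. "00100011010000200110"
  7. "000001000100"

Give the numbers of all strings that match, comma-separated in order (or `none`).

1 → no match — must start with "0"
2 → match
3 → no match
4 → match
5 → no match
6 → match
7 → match

2, 4, 6, 7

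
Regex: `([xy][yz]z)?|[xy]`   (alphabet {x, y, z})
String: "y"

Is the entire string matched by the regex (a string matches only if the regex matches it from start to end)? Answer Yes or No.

Yes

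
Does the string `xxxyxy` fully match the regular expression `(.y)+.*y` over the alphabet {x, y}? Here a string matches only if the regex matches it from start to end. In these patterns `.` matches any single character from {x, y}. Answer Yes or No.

No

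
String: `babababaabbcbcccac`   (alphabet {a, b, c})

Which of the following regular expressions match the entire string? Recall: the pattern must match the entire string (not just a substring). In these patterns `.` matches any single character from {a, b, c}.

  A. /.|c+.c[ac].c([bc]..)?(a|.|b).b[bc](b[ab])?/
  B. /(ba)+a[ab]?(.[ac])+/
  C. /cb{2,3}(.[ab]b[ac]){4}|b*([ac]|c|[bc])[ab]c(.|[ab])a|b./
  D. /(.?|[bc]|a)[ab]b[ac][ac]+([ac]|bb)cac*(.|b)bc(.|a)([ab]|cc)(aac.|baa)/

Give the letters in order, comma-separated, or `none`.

A → no match
B → match
C → no match
D → no match

B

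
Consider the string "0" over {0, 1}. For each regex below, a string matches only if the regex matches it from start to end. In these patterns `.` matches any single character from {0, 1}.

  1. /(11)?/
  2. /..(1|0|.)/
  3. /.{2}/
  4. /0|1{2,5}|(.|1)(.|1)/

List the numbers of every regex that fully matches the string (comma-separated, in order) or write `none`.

1 → no match
2 → no match
3 → no match
4 → match

4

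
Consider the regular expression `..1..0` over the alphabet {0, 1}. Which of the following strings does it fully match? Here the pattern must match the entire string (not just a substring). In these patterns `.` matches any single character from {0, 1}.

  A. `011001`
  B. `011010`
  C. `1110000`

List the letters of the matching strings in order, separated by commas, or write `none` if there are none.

A → no match — must end with `0`
B → match
C → no match

B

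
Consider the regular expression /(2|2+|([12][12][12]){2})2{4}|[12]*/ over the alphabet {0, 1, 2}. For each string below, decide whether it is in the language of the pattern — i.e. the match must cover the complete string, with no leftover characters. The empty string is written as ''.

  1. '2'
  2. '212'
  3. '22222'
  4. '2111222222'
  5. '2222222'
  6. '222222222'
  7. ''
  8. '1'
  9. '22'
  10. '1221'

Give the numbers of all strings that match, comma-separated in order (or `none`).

1, 2, 3, 4, 5, 6, 7, 8, 9, 10

1. '2' → match
2. '212' → match
3. '22222' → match
4. '2111222222' → match
5. '2222222' → match
6. '222222222' → match
7. '' → match
8. '1' → match
9. '22' → match
10. '1221' → match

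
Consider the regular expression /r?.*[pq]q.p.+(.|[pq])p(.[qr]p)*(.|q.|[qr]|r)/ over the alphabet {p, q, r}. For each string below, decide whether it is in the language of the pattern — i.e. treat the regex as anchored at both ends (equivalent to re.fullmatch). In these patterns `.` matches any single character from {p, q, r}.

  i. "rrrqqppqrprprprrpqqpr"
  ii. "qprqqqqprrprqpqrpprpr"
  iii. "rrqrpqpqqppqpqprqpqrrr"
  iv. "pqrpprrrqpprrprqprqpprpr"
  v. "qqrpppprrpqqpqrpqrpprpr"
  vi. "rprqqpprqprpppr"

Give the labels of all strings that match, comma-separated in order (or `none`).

i → match
ii → match
iii → no match
iv → match
v → match
vi → match

i, ii, iv, v, vi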